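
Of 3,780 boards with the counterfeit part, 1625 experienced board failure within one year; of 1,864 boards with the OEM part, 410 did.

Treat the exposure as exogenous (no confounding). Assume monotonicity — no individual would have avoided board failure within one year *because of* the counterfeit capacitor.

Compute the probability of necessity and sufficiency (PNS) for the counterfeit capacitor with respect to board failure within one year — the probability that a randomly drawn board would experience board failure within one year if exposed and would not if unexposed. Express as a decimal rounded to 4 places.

p₁ = P(outcome | exposed) = 1625/3780 = 0.42989
p₀ = P(outcome | unexposed) = 410/1864 = 0.21996
Under exogeneity and monotonicity, PNS = p₁ − p₀.
PNS = 0.42989 − 0.21996 = 0.20994

PNS ≈ 0.2099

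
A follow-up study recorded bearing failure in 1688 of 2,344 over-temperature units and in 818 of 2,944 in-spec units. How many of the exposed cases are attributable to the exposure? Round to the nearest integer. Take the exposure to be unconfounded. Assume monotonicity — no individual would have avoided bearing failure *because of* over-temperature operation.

p₁ = P(outcome | exposed) = 1688/2344 = 0.72014
p₀ = P(outcome | unexposed) = 818/2944 = 0.27785
PN = (p₁ − p₀)/p₁ = (0.72014 − 0.27785) / 0.72014 ≈ 0.61417.
Attributable cases ≈ PN × (exposed cases) = 0.61417 × 1688 ≈ 1036.71.

about 1037 cases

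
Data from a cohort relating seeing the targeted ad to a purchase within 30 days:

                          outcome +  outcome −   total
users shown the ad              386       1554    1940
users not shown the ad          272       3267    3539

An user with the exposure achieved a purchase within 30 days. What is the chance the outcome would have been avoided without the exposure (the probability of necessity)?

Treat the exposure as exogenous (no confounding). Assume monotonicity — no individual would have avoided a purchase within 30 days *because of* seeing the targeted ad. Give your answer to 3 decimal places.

PN ≈ 0.614

p₁ = P(outcome | exposed) = 386/1940 = 0.19897
p₀ = P(outcome | unexposed) = 272/3539 = 0.076858
Under exogeneity and monotonicity, PN = (p₁ − p₀) / p₁.
PN = (0.19897 − 0.076858) / 0.19897 = 0.12211 / 0.19897 ≈ 0.6137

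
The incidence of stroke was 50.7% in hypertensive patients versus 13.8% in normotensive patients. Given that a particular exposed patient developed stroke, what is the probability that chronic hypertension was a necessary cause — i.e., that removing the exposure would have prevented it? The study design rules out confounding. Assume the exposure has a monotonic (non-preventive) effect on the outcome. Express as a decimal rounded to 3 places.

p₁ = 0.507, p₀ = 0.138.
Under exogeneity and monotonicity, PN = (p₁ − p₀) / p₁.
PN = (0.507 − 0.138) / 0.507 = 0.369 / 0.507 ≈ 0.7278

PN ≈ 0.728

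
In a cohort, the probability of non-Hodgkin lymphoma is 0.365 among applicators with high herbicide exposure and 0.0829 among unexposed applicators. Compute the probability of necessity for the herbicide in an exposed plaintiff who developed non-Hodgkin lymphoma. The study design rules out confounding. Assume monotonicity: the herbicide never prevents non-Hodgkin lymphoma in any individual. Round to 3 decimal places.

PN ≈ 0.773

Let p₁ = 0.365, p₀ = 0.0829.
Under exogeneity and monotonicity, PN = (p₁ − p₀) / p₁.
PN = (0.365 − 0.0829) / 0.365 = 0.2821 / 0.365 ≈ 0.7729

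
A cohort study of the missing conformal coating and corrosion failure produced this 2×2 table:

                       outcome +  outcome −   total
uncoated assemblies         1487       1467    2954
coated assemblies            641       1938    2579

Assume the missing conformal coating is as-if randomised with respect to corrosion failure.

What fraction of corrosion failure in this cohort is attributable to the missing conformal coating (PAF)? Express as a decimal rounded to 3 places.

p₁ = P(outcome | exposed) = 1487/2954 = 0.50339
p₀ = P(outcome | unexposed) = 641/2579 = 0.24855
Exposure prevalence π = 2954/5533 = 0.53389; overall risk P(Y=1) = 0.3846.
Under exogeneity, PAF = [P(Y=1) − p₀]/P(Y=1).
PAF = (0.3846 − 0.24855) / 0.3846 ≈ 0.3538

PAF ≈ 0.354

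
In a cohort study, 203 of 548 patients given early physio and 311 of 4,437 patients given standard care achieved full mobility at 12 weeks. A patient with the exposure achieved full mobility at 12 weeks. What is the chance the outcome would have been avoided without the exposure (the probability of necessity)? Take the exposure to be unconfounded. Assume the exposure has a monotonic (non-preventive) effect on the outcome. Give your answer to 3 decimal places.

PN ≈ 0.811

p₁ = P(outcome | exposed) = 203/548 = 0.37044
p₀ = P(outcome | unexposed) = 311/4437 = 0.070092
Under exogeneity and monotonicity, PN = (p₁ − p₀) / p₁.
PN = (0.37044 − 0.070092) / 0.37044 = 0.30035 / 0.37044 ≈ 0.8108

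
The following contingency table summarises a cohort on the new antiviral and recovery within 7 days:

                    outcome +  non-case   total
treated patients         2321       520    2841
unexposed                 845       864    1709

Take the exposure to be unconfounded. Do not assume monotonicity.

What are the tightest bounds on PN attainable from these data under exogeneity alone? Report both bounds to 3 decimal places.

0.395 ≤ PN ≤ 0.619

p₁ = P(outcome | exposed) = 2321/2841 = 0.81697
p₀ = P(outcome | unexposed) = 845/1709 = 0.49444
Under exogeneity alone the bounds on PN are max{0,(p₁−p₀)/p₁} ≤ PN ≤ min{1,(1−p₀)/p₁}.
  lower = (p₁ − p₀)/p₁ = 0.32252 / 0.81697 ≈ 0.3948
  upper = min{1, (1 − p₀)/p₁} = 0.50556 / 0.81697 ≈ 0.6188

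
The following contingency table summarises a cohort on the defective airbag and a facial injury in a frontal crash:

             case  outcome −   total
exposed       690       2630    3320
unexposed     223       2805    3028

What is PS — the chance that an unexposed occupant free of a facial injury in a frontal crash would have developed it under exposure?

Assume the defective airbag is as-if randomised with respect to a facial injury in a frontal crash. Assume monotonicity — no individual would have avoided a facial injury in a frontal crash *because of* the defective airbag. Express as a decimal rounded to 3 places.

PS ≈ 0.145

p₁ = P(outcome | exposed) = 690/3320 = 0.20783
p₀ = P(outcome | unexposed) = 223/3028 = 0.073646
Under exogeneity and monotonicity, PS = (p₁ − p₀)/(1 − p₀).
PS = (0.20783 − 0.073646) / 0.92635 ≈ 0.1449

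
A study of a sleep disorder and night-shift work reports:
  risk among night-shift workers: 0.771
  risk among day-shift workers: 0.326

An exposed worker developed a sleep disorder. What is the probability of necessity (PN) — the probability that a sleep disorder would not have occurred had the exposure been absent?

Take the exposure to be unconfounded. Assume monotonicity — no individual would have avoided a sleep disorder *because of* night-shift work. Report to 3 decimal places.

Let p₁ = 0.771, p₀ = 0.326.
Under exogeneity and monotonicity, PN = (p₁ − p₀) / p₁.
PN = (0.771 − 0.326) / 0.771 = 0.445 / 0.771 ≈ 0.5772

PN ≈ 0.577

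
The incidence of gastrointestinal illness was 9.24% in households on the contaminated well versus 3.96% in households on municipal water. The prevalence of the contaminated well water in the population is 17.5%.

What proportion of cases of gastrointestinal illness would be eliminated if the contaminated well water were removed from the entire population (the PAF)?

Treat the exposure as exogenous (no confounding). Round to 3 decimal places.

p₁ = 0.0924, p₀ = 0.0396.
Overall risk P(Y=1) = π·p₁ + (1−π)·p₀ = 0.175×0.0924 + 0.825×0.0396 = 0.04884.
Under exogeneity, PAF = [P(Y=1) − p₀] / P(Y=1).
PAF = (0.04884 − 0.0396) / 0.04884 ≈ 0.1892

PAF ≈ 0.189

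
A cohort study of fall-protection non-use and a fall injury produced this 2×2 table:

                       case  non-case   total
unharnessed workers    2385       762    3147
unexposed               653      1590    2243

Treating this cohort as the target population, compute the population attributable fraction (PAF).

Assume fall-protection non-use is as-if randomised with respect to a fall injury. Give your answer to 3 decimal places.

PAF ≈ 0.483

p₁ = P(outcome | exposed) = 2385/3147 = 0.75786
p₀ = P(outcome | unexposed) = 653/2243 = 0.29113
Exposure prevalence π = 3147/5390 = 0.58386; overall risk P(Y=1) = 0.56364.
Under exogeneity, PAF = [P(Y=1) − p₀]/P(Y=1).
PAF = (0.56364 − 0.29113) / 0.56364 ≈ 0.4835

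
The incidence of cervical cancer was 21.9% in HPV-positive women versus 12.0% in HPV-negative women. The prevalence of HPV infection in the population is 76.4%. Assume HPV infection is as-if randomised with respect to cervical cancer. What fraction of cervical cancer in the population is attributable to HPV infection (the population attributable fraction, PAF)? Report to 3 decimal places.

PAF ≈ 0.387

p₁ = 0.219, p₀ = 0.12.
Overall risk P(Y=1) = π·p₁ + (1−π)·p₀ = 0.764×0.219 + 0.236×0.12 = 0.19564.
Under exogeneity, PAF = [P(Y=1) − p₀] / P(Y=1).
PAF = (0.19564 − 0.12) / 0.19564 ≈ 0.3866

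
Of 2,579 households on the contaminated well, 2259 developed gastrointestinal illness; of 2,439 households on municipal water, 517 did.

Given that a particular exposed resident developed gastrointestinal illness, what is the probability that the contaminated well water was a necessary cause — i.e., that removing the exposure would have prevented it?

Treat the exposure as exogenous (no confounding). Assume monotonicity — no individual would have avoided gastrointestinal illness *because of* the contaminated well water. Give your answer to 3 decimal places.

p₁ = P(outcome | exposed) = 2259/2579 = 0.87592
p₀ = P(outcome | unexposed) = 517/2439 = 0.21197
Under exogeneity and monotonicity, PN = (p₁ − p₀) / p₁.
PN = (0.87592 − 0.21197) / 0.87592 = 0.66395 / 0.87592 ≈ 0.7580

PN ≈ 0.758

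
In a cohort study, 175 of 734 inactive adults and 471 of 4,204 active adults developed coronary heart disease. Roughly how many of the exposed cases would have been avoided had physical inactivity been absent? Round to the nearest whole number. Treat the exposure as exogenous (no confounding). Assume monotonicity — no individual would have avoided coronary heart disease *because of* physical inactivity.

about 93 cases

p₁ = P(outcome | exposed) = 175/734 = 0.23842
p₀ = P(outcome | unexposed) = 471/4204 = 0.11204
PN = (p₁ − p₀)/p₁ = (0.23842 − 0.11204) / 0.23842 ≈ 0.53009.
Attributable cases ≈ PN × (exposed cases) = 0.53009 × 175 ≈ 92.77.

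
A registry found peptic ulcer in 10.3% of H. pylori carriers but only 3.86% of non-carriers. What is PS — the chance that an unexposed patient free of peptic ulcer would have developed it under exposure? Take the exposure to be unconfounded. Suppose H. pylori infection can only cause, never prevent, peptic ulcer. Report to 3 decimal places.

PS ≈ 0.067

p₁ = 0.103, p₀ = 0.0386.
Under exogeneity and monotonicity, PS = (p₁ − p₀) / (1 − p₀).
PS = (0.103 − 0.0386) / (1 − 0.0386) = 0.0644 / 0.9614 ≈ 0.0670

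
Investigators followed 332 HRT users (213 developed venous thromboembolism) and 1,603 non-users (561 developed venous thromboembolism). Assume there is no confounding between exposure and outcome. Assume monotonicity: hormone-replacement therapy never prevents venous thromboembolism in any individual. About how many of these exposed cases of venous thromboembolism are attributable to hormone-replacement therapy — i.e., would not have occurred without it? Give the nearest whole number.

p₁ = P(outcome | exposed) = 213/332 = 0.64157
p₀ = P(outcome | unexposed) = 561/1603 = 0.34997
PN = (p₁ − p₀)/p₁ = (0.64157 − 0.34997) / 0.64157 ≈ 0.45451.
Attributable cases ≈ PN × (exposed cases) = 0.45451 × 213 ≈ 96.81.

about 97 cases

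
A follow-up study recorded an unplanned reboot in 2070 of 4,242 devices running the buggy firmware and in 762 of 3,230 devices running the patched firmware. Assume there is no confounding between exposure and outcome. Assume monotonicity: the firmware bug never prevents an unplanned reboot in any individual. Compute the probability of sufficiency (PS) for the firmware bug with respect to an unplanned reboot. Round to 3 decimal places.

p₁ = P(outcome | exposed) = 2070/4242 = 0.48798
p₀ = P(outcome | unexposed) = 762/3230 = 0.23591
Under exogeneity and monotonicity, PS = (p₁ − p₀) / (1 − p₀).
PS = (0.48798 − 0.23591) / (1 − 0.23591) = 0.25206 / 0.76409 ≈ 0.3299

PS ≈ 0.330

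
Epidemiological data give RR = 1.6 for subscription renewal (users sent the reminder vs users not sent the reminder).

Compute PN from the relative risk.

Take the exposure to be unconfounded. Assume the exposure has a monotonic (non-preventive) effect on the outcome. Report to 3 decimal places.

PN ≈ 0.375

Under exogeneity and monotonicity, PN = (RR − 1) / RR = 1 − 1/RR.
PN = (1.6 − 1) / 1.6 = 0.6 / 1.6 ≈ 0.3750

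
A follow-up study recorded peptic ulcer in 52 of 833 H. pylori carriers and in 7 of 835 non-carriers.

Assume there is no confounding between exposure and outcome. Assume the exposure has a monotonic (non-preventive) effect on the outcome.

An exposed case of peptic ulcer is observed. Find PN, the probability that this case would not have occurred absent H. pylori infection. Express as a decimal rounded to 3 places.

p₁ = P(outcome | exposed) = 52/833 = 0.062425
p₀ = P(outcome | unexposed) = 7/835 = 0.0083832
Under exogeneity and monotonicity, PN = (p₁ − p₀) / p₁.
PN = (0.062425 − 0.0083832) / 0.062425 = 0.054042 / 0.062425 ≈ 0.8657

PN ≈ 0.866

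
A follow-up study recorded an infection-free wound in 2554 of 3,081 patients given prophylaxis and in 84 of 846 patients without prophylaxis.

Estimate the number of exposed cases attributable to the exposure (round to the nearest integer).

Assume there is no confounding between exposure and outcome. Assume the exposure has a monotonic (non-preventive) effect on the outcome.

about 2248 cases

p₁ = P(outcome | exposed) = 2554/3081 = 0.82895
p₀ = P(outcome | unexposed) = 84/846 = 0.099291
PN = (p₁ − p₀)/p₁ = (0.82895 − 0.099291) / 0.82895 ≈ 0.88022.
Attributable cases ≈ PN × (exposed cases) = 0.88022 × 2554 ≈ 2248.09.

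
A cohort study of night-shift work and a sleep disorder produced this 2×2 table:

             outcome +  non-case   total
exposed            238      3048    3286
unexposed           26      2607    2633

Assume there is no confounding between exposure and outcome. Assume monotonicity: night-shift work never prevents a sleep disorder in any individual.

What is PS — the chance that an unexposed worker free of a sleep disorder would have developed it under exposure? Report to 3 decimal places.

PS ≈ 0.063

p₁ = P(outcome | exposed) = 238/3286 = 0.072428
p₀ = P(outcome | unexposed) = 26/2633 = 0.0098747
Under exogeneity and monotonicity, PS = (p₁ − p₀) / (1 − p₀).
PS = (0.072428 − 0.0098747) / (1 − 0.0098747) = 0.062554 / 0.99013 ≈ 0.0632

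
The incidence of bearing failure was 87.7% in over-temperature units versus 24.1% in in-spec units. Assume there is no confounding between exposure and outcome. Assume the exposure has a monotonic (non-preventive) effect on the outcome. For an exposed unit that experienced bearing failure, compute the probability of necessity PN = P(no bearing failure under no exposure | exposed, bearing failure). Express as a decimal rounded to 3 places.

PN ≈ 0.725

p₁ = 0.877, p₀ = 0.241.
Under exogeneity and monotonicity, PN = (p₁ − p₀) / p₁.
PN = (0.877 − 0.241) / 0.877 = 0.636 / 0.877 ≈ 0.7252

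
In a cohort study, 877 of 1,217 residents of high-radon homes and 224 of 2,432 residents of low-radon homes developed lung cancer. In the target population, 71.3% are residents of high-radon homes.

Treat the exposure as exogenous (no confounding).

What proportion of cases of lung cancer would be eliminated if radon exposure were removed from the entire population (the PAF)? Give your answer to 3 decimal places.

p₁ = P(outcome | exposed) = 877/1217 = 0.72062
p₀ = P(outcome | unexposed) = 224/2432 = 0.092105
Overall risk P(Y=1) = π·p₁ + (1−π)·p₀ = 0.713×0.72062 + 0.287×0.092105 = 0.54024.
Under exogeneity, PAF = [P(Y=1) − p₀] / P(Y=1).
PAF = (0.54024 − 0.092105) / 0.54024 ≈ 0.8295

PAF ≈ 0.830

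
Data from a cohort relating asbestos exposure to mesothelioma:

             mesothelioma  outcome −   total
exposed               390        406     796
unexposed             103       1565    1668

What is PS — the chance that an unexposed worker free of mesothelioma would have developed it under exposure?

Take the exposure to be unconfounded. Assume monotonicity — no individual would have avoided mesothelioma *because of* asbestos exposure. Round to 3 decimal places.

PS ≈ 0.456

p₁ = P(outcome | exposed) = 390/796 = 0.48995
p₀ = P(outcome | unexposed) = 103/1668 = 0.061751
Under exogeneity and monotonicity, PS = (p₁ − p₀) / (1 − p₀).
PS = (0.48995 − 0.061751) / (1 − 0.061751) = 0.4282 / 0.93825 ≈ 0.4564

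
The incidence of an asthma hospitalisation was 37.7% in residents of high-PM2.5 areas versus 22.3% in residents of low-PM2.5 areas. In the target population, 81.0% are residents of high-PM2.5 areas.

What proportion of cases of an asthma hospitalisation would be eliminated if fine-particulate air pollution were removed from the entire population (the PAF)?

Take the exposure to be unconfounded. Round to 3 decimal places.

PAF ≈ 0.359

p₁ = 0.377, p₀ = 0.223.
Overall risk P(Y=1) = π·p₁ + (1−π)·p₀ = 0.81×0.377 + 0.19×0.223 = 0.34774.
Under exogeneity, PAF = [P(Y=1) − p₀] / P(Y=1).
PAF = (0.34774 − 0.223) / 0.34774 ≈ 0.3587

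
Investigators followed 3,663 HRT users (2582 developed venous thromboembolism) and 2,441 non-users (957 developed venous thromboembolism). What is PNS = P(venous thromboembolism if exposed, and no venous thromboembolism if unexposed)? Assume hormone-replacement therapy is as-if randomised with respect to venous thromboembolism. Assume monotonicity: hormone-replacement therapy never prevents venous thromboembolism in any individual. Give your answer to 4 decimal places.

p₁ = P(outcome | exposed) = 2582/3663 = 0.70489
p₀ = P(outcome | unexposed) = 957/2441 = 0.39205
Under exogeneity and monotonicity, PNS = p₁ − p₀.
PNS = 0.70489 − 0.39205 = 0.31283

PNS ≈ 0.3128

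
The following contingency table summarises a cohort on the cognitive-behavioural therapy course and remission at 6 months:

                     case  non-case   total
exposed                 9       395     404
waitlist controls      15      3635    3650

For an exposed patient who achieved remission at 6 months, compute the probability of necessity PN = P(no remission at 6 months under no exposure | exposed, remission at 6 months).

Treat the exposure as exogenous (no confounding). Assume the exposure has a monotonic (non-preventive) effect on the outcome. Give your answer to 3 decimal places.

PN ≈ 0.816

p₁ = P(outcome | exposed) = 9/404 = 0.022277
p₀ = P(outcome | unexposed) = 15/3650 = 0.0041096
Under exogeneity and monotonicity, PN = (p₁ − p₀)/p₁.
PN = (0.022277 − 0.0041096) / 0.022277 ≈ 0.8155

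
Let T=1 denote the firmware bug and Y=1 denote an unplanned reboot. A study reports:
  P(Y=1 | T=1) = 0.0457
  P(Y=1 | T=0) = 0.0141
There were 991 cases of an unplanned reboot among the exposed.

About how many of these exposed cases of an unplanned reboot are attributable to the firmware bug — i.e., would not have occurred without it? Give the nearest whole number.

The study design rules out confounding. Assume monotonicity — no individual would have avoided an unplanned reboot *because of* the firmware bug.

Let p₁ = 0.0457, p₀ = 0.0141.
PN = (p₁ − p₀)/p₁ = (0.0457 − 0.0141) / 0.0457 ≈ 0.69147.
Attributable cases ≈ PN × (exposed cases) = 0.69147 × 991 ≈ 685.24.

about 685 cases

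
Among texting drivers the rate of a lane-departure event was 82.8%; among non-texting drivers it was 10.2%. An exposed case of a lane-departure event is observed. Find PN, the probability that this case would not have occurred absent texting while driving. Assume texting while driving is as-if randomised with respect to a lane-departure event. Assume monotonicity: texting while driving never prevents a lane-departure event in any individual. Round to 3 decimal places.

PN ≈ 0.877

p₁ = 0.828, p₀ = 0.102.
Under exogeneity and monotonicity, PN = (p₁ − p₀) / p₁.
PN = (0.828 − 0.102) / 0.828 = 0.726 / 0.828 ≈ 0.8768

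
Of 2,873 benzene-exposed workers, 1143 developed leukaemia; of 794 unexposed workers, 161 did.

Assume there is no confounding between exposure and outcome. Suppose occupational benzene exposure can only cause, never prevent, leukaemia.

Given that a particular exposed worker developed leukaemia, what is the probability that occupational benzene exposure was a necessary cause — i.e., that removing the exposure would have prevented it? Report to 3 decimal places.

p₁ = P(outcome | exposed) = 1143/2873 = 0.39784
p₀ = P(outcome | unexposed) = 161/794 = 0.20277
Under exogeneity and monotonicity, PN = (p₁ − p₀) / p₁.
PN = (0.39784 − 0.20277) / 0.39784 = 0.19507 / 0.39784 ≈ 0.4903

PN ≈ 0.490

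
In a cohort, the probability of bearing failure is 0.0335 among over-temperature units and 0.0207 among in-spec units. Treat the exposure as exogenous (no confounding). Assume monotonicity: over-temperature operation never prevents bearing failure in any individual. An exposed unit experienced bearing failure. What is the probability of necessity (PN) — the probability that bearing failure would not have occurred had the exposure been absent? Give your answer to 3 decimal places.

PN ≈ 0.382

Let p₁ = 0.0335, p₀ = 0.0207.
Under exogeneity and monotonicity, PN = (p₁ − p₀) / p₁.
PN = (0.0335 − 0.0207) / 0.0335 = 0.0128 / 0.0335 ≈ 0.3821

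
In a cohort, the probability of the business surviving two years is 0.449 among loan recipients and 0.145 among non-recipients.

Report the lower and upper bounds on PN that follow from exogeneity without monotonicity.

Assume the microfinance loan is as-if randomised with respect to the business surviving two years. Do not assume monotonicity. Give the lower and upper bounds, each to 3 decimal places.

0.677 ≤ PN ≤ 1.000

Let p₁ = 0.449, p₀ = 0.145.
Under exogeneity alone the bounds on PN are max{0,(p₁−p₀)/p₁} ≤ PN ≤ min{1,(1−p₀)/p₁}.
  lower = (p₁ − p₀)/p₁ = 0.304 / 0.449 ≈ 0.6771
  upper = min{1, (1 − p₀)/p₁} = 0.855 / 0.449 ≈ 1.9042 → capped at 1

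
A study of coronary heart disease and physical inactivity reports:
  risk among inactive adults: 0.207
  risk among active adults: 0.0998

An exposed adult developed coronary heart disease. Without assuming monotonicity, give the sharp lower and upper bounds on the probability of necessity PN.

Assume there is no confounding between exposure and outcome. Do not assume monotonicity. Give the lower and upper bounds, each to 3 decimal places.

0.518 ≤ PN ≤ 1.000

Let p₁ = 0.207, p₀ = 0.0998.
Under exogeneity alone the bounds on PN are max{0,(p₁−p₀)/p₁} ≤ PN ≤ min{1,(1−p₀)/p₁}.
  lower = (p₁ − p₀)/p₁ = 0.1072 / 0.207 ≈ 0.5179
  upper = min{1, (1 − p₀)/p₁} = 0.9002 / 0.207 ≈ 4.3488 → capped at 1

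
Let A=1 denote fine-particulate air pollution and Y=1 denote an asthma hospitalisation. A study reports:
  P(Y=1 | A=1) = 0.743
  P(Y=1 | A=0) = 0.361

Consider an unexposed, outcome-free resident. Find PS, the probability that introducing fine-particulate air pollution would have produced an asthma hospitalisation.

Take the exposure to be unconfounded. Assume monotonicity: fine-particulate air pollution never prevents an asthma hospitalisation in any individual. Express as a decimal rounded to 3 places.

PS ≈ 0.598

Let p₁ = 0.743, p₀ = 0.361.
Under exogeneity and monotonicity, PS = (p₁ − p₀) / (1 − p₀).
PS = (0.743 − 0.361) / (1 − 0.361) = 0.382 / 0.639 ≈ 0.5978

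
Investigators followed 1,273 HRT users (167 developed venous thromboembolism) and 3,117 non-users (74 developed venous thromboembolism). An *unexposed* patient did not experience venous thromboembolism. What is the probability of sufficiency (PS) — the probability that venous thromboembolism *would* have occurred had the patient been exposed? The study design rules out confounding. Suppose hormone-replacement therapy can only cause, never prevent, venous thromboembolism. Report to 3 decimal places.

PS ≈ 0.110

p₁ = P(outcome | exposed) = 167/1273 = 0.13119
p₀ = P(outcome | unexposed) = 74/3117 = 0.023741
Under exogeneity and monotonicity, PS = (p₁ − p₀) / (1 − p₀).
PS = (0.13119 − 0.023741) / (1 − 0.023741) = 0.10745 / 0.97626 ≈ 0.1101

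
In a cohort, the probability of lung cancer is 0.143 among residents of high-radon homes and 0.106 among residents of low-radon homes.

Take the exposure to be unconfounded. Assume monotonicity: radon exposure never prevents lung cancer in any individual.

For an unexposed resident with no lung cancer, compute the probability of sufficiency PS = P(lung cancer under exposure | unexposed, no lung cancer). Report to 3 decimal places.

PS ≈ 0.041

Let p₁ = 0.143, p₀ = 0.106.
Under exogeneity and monotonicity, PS = (p₁ − p₀) / (1 − p₀).
PS = (0.143 − 0.106) / (1 − 0.106) = 0.037 / 0.894 ≈ 0.0414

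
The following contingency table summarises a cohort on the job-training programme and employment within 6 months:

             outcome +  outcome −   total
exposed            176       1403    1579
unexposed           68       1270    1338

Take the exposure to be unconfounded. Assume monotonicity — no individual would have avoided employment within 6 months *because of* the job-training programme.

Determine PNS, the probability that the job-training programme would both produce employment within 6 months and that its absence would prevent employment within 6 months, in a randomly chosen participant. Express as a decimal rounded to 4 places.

p₁ = P(outcome | exposed) = 176/1579 = 0.11146
p₀ = P(outcome | unexposed) = 68/1338 = 0.050822
Under exogeneity and monotonicity, PNS = p₁ − p₀.
PNS = 0.11146 − 0.050822 = 0.060641

PNS ≈ 0.0606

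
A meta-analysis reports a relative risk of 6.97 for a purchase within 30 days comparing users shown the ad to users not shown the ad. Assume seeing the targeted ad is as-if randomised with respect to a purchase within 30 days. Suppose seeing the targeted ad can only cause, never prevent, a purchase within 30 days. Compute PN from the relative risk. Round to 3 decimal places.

PN ≈ 0.857

Under exogeneity and monotonicity, PN = (RR − 1) / RR = 1 − 1/RR.
PN = (6.97 − 1) / 6.97 = 5.97 / 6.97 ≈ 0.8565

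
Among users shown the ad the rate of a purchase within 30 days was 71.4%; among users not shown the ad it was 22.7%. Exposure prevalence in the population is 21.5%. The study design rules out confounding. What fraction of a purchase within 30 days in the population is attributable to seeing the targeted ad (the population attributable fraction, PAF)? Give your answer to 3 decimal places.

PAF ≈ 0.316

p₁ = 0.714, p₀ = 0.227.
Overall risk P(Y=1) = π·p₁ + (1−π)·p₀ = 0.215×0.714 + 0.785×0.227 = 0.33171.
Under exogeneity, PAF = [P(Y=1) − p₀] / P(Y=1).
PAF = (0.33171 − 0.227) / 0.33171 ≈ 0.3157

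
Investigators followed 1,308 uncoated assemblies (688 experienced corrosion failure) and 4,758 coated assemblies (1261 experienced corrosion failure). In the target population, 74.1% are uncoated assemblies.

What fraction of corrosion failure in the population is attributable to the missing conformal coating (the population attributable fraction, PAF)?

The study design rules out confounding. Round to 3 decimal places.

PAF ≈ 0.422

p₁ = P(outcome | exposed) = 688/1308 = 0.52599
p₀ = P(outcome | unexposed) = 1261/4758 = 0.26503
Overall risk P(Y=1) = π·p₁ + (1−π)·p₀ = 0.741×0.52599 + 0.259×0.26503 = 0.4584.
Under exogeneity, PAF = [P(Y=1) − p₀] / P(Y=1).
PAF = (0.4584 − 0.26503) / 0.4584 ≈ 0.4218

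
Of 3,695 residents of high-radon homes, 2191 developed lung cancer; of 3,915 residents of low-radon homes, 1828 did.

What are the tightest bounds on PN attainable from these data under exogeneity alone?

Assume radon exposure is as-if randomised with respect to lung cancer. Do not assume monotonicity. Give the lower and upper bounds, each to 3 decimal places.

p₁ = P(outcome | exposed) = 2191/3695 = 0.59296
p₀ = P(outcome | unexposed) = 1828/3915 = 0.46692
Under exogeneity alone the bounds on PN are max{0,(p₁−p₀)/p₁} ≤ PN ≤ min{1,(1−p₀)/p₁}.
  lower = (p₁ − p₀)/p₁ = 0.12604 / 0.59296 ≈ 0.2126
  upper = min{1, (1 − p₀)/p₁} = 0.53308 / 0.59296 ≈ 0.8990

0.213 ≤ PN ≤ 0.899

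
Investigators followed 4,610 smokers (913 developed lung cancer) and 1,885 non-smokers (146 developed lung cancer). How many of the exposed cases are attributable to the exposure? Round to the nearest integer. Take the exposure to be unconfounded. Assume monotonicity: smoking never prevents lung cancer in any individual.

p₁ = P(outcome | exposed) = 913/4610 = 0.19805
p₀ = P(outcome | unexposed) = 146/1885 = 0.077454
PN = (p₁ − p₀)/p₁ = (0.19805 − 0.077454) / 0.19805 ≈ 0.60891.
Attributable cases ≈ PN × (exposed cases) = 0.60891 × 913 ≈ 555.94.

about 556 cases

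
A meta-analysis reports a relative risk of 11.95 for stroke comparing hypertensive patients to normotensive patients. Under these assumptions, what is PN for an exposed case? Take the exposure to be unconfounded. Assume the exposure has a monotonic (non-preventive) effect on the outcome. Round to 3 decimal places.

PN ≈ 0.916

Under exogeneity and monotonicity, PN = (RR − 1) / RR = 1 − 1/RR.
PN = (11.95 − 1) / 11.95 = 10.95 / 11.95 ≈ 0.9163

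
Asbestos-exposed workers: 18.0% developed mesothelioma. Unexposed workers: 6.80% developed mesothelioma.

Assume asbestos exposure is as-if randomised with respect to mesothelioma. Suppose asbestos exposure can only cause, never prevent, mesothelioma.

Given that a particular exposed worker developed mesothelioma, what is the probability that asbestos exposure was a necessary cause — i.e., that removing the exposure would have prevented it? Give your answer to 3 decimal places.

p₁ = 0.18, p₀ = 0.068.
Under exogeneity and monotonicity, PN = (p₁ − p₀) / p₁.
PN = (0.18 − 0.068) / 0.18 = 0.112 / 0.18 ≈ 0.6222

PN ≈ 0.622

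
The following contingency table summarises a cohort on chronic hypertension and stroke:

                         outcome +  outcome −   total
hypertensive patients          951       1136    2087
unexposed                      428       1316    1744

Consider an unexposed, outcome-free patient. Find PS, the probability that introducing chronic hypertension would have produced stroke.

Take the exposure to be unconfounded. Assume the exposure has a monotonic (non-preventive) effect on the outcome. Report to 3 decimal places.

PS ≈ 0.279

p₁ = P(outcome | exposed) = 951/2087 = 0.45568
p₀ = P(outcome | unexposed) = 428/1744 = 0.24541
Under exogeneity and monotonicity, PS = (p₁ − p₀)/(1 − p₀).
PS = (0.45568 − 0.24541) / 0.75459 ≈ 0.2786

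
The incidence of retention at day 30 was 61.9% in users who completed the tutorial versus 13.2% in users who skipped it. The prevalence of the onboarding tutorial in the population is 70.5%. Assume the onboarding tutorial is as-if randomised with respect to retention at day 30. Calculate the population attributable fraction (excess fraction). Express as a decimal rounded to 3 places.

p₁ = 0.619, p₀ = 0.132.
Overall risk P(Y=1) = π·p₁ + (1−π)·p₀ = 0.705×0.619 + 0.295×0.132 = 0.47534.
Under exogeneity, PAF = [P(Y=1) − p₀] / P(Y=1).
PAF = (0.47534 − 0.132) / 0.47534 ≈ 0.7223

PAF ≈ 0.722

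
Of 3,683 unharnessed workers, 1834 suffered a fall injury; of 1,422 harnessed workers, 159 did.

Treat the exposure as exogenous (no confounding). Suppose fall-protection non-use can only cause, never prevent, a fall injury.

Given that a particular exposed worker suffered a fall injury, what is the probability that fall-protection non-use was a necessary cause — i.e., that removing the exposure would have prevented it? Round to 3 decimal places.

p₁ = P(outcome | exposed) = 1834/3683 = 0.49796
p₀ = P(outcome | unexposed) = 159/1422 = 0.11181
Under exogeneity and monotonicity, PN = (p₁ − p₀) / p₁.
PN = (0.49796 − 0.11181) / 0.49796 = 0.38615 / 0.49796 ≈ 0.7755

PN ≈ 0.775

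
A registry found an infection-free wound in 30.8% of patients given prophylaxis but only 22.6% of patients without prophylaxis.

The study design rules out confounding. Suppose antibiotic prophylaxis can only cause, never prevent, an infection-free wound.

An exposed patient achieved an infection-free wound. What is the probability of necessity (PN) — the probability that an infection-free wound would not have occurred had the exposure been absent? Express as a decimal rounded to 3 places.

PN ≈ 0.266

p₁ = 0.308, p₀ = 0.226.
Under exogeneity and monotonicity, PN = (p₁ − p₀) / p₁.
PN = (0.308 − 0.226) / 0.308 = 0.082 / 0.308 ≈ 0.2662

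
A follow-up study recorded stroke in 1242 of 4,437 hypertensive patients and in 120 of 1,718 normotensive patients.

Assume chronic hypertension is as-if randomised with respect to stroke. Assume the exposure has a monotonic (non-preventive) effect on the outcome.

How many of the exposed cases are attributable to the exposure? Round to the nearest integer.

p₁ = P(outcome | exposed) = 1242/4437 = 0.27992
p₀ = P(outcome | unexposed) = 120/1718 = 0.069849
PN = (p₁ − p₀)/p₁ = (0.27992 − 0.069849) / 0.27992 ≈ 0.75047.
Attributable cases ≈ PN × (exposed cases) = 0.75047 × 1242 ≈ 932.08.

about 932 cases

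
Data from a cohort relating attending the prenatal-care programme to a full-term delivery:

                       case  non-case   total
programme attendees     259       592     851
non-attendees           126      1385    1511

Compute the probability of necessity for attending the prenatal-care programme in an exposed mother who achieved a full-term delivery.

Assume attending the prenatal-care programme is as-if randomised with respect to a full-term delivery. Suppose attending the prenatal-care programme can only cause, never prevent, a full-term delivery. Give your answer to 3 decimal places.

PN ≈ 0.726

p₁ = P(outcome | exposed) = 259/851 = 0.30435
p₀ = P(outcome | unexposed) = 126/1511 = 0.083388
Under exogeneity and monotonicity, PN = (p₁ − p₀)/p₁.
PN = (0.30435 − 0.083388) / 0.30435 ≈ 0.7260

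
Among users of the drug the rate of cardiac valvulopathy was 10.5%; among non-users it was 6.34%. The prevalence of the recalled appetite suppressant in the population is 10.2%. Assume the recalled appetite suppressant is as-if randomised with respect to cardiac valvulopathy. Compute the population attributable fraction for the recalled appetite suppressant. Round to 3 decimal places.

PAF ≈ 0.063

p₁ = 0.105, p₀ = 0.0634.
Overall risk P(Y=1) = π·p₁ + (1−π)·p₀ = 0.102×0.105 + 0.898×0.0634 = 0.067643.
Under exogeneity, PAF = [P(Y=1) − p₀] / P(Y=1).
PAF = (0.067643 − 0.0634) / 0.067643 ≈ 0.0627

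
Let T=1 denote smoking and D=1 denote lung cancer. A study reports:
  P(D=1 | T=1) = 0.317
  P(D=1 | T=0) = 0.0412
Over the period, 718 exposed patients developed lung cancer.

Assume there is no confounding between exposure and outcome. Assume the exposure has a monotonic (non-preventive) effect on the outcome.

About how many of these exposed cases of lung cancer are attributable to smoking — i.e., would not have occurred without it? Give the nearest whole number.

Let p₁ = 0.317, p₀ = 0.0412.
PN = (p₁ − p₀)/p₁ = (0.317 − 0.0412) / 0.317 ≈ 0.87003.
Attributable cases ≈ PN × (exposed cases) = 0.87003 × 718 ≈ 624.68.

about 625 cases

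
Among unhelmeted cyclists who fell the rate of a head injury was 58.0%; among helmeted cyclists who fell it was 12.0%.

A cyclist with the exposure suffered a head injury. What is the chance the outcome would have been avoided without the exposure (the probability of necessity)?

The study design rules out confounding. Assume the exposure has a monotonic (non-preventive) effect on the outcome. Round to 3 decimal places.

PN ≈ 0.793

p₁ = 0.58, p₀ = 0.12.
Under exogeneity and monotonicity, PN = (p₁ − p₀) / p₁.
PN = (0.58 − 0.12) / 0.58 = 0.46 / 0.58 ≈ 0.7931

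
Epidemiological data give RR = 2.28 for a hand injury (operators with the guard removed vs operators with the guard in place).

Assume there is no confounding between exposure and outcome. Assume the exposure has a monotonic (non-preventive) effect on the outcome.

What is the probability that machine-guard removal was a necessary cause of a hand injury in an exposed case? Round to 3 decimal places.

PN ≈ 0.561

Under exogeneity and monotonicity, PN = (RR − 1) / RR = 1 − 1/RR.
PN = (2.28 − 1) / 2.28 = 1.28 / 2.28 ≈ 0.5614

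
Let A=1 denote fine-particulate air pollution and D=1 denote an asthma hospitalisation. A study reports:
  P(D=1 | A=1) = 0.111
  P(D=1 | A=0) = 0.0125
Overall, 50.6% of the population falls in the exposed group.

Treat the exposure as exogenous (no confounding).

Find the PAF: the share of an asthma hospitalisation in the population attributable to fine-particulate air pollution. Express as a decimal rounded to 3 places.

PAF ≈ 0.799

Let p₁ = 0.111, p₀ = 0.0125.
Overall risk P(Y=1) = π·p₁ + (1−π)·p₀ = 0.506×0.111 + 0.494×0.0125 = 0.062341.
Under exogeneity, PAF = [P(Y=1) − p₀] / P(Y=1).
PAF = (0.062341 − 0.0125) / 0.062341 ≈ 0.7995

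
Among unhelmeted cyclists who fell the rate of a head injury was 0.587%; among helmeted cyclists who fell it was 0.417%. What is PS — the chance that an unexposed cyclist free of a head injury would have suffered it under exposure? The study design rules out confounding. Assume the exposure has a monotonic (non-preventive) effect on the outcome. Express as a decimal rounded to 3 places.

PS ≈ 0.002

p₁ = 0.00587, p₀ = 0.00417.
Under exogeneity and monotonicity, PS = (p₁ − p₀) / (1 − p₀).
PS = (0.00587 − 0.00417) / (1 − 0.00417) = 0.0017 / 0.99583 ≈ 0.0017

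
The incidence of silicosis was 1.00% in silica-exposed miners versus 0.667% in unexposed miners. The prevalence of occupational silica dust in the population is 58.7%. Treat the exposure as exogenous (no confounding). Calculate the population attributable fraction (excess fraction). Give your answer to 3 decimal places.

p₁ = 0.01, p₀ = 0.00667.
Overall risk P(Y=1) = π·p₁ + (1−π)·p₀ = 0.587×0.01 + 0.413×0.00667 = 0.0086247.
Under exogeneity, PAF = [P(Y=1) − p₀] / P(Y=1).
PAF = (0.0086247 − 0.00667) / 0.0086247 ≈ 0.2266

PAF ≈ 0.227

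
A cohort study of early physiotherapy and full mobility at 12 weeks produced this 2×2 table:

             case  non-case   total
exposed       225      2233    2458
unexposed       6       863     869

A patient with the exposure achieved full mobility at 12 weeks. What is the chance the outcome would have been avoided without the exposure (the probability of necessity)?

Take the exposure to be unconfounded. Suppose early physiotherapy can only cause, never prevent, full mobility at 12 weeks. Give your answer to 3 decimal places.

PN ≈ 0.925

p₁ = P(outcome | exposed) = 225/2458 = 0.091538
p₀ = P(outcome | unexposed) = 6/869 = 0.0069045
Under exogeneity and monotonicity, PN = (p₁ − p₀) / p₁.
PN = (0.091538 − 0.0069045) / 0.091538 = 0.084633 / 0.091538 ≈ 0.9246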